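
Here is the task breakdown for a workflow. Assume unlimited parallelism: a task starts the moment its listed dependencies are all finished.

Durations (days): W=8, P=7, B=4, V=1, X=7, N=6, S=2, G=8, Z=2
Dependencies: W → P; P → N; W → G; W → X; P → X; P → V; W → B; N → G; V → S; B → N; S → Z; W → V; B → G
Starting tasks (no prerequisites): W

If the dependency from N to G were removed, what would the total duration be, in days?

22

With the dependency in place, W→P→N→G = 8+7+6+8 = 29 sets the finish at 29 days.
Without N→G, G's earliest start moves from 21 to 12.
New critical path: W→P→X = 8+7+7 = 22 ⇒ 22 days.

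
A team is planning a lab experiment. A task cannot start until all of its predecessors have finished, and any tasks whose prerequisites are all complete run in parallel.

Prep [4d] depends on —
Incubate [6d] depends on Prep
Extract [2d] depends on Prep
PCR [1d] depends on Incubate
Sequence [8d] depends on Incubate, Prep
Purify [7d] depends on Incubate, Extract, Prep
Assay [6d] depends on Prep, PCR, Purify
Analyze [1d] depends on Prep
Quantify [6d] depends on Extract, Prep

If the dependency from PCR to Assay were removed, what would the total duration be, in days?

Before: longest chain Prep→Incubate→Purify→Assay = 4+6+7+6 = 23, finish 23.
Dropping PCR→Assay doesn't change Assay's earliest start (17); another predecessor still binds.
The longest chain is now Prep→Incubate→Purify→Assay = 4+6+7+6 = 23, so the lab experiment takes 23 days.

23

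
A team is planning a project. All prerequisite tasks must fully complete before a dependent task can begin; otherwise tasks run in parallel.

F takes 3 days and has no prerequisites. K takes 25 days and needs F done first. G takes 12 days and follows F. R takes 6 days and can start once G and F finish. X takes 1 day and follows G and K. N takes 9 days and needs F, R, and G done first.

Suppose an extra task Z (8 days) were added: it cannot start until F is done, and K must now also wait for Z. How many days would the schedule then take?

37

Originally the schedule takes 30 days.
With Z inserted, K now waits for max(F, Z).
New critical path: F→Z→K→X = 3+8+25+1 = 37 ⇒ 37 days.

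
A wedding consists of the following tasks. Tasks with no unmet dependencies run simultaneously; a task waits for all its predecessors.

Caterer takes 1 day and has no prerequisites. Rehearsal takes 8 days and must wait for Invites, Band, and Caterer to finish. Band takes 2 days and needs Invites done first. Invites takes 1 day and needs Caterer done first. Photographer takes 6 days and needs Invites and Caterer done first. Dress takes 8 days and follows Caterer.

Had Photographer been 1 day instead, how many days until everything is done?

12

The binding path is Caterer→Invites→Band→Rehearsal = 1+1+2+8 = 12; finish at 12 days.
The longest path through Photographer is only 8 days, so Photographer has float 4.
That remains the longest chain; total 12 days.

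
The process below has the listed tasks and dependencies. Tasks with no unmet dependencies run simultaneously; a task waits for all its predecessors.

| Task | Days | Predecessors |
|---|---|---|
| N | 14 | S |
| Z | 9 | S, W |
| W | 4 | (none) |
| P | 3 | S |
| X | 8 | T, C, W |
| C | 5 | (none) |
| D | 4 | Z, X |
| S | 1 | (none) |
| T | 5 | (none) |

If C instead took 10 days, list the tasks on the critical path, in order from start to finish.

C, X, D

The binding path is C→X→D = 5+8+4 = 17; finish at 17 days.
C is on the critical path; changing it to 10 makes that path 22 days.
That remains the longest chain; total 22 days.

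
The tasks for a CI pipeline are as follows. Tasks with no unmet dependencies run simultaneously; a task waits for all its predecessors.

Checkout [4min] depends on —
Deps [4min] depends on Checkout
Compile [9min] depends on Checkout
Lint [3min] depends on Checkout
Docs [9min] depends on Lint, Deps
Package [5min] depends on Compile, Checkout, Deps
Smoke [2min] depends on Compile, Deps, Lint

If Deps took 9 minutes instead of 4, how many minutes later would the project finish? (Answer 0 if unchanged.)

The binding path is Checkout→Compile→Package = 4+9+5 = 18; finish at 18 minutes.
Deps has 1 minute of float (longest path through it is 17).
The binding chain switches to Checkout→Deps→Docs = 4+9+9 = 22; finish 22 minutes.
Change in finish: 22 − 18 = +4 minutes.

4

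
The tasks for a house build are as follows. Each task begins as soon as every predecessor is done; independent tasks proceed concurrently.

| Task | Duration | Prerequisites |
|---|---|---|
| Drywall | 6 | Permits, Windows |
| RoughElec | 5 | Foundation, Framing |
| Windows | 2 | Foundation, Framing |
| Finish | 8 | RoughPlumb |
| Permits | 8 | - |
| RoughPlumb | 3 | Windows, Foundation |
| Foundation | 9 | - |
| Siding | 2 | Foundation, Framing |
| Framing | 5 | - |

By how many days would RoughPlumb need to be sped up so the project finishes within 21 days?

1

Current finish: 22 days; target: 21.
RoughPlumb is on every critical path, so each day cut from RoughPlumb cuts the finish by one (this holds down to a finish of 20).
Need 22 − 21 = 1 day off RoughPlumb → RoughPlumb becomes 2 days, finish becomes 21.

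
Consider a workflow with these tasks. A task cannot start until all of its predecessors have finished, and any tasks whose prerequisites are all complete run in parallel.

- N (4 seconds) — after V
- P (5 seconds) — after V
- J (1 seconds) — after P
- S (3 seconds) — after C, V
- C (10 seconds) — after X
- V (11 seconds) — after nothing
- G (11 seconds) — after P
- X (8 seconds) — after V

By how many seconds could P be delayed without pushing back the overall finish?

Critical path: V→X→C→S = 11+8+10+3 = 32, so the finish is 32 seconds.
P finishes as early as 16 and must finish by 21.
So P can slip 21 − 16 = 5 seconds.

5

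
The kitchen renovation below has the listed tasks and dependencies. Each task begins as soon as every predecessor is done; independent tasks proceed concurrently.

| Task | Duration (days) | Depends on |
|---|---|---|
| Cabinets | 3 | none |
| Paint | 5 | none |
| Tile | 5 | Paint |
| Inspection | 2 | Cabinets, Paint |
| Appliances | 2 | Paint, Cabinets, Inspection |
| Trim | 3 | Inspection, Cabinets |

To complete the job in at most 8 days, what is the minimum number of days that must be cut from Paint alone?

Current finish: 10 days; target: 8.
Paint is on every critical path, so each day cut from Paint cuts the finish by one (this holds down to a finish of 8).
Need 10 − 8 = 2 days off Paint → Paint becomes 3 days, finish becomes 8.

2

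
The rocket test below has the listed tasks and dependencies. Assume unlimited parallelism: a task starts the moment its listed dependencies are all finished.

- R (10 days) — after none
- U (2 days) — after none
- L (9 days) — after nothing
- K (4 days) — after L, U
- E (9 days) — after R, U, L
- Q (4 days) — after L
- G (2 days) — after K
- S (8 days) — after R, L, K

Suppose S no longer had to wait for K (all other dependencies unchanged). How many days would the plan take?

Original critical path: L→K→S = 9+4+8 = 21 ⇒ 21 days.
Without K→S, S's earliest start moves from 13 to 10.
After: R→E = 10+9 = 19 → 19 days.

19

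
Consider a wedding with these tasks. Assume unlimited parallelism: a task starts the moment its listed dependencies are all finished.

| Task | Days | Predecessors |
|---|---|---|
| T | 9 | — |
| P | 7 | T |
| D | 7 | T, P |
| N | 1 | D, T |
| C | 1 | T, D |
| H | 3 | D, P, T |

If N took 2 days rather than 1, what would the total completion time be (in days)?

The binding path is T→P→D→H = 9+7+7+3 = 26; finish at 26 days.
N is off the critical path — its longest chain is 24 days, giving 2 of slack.
That remains the longest chain; total 26 days.

26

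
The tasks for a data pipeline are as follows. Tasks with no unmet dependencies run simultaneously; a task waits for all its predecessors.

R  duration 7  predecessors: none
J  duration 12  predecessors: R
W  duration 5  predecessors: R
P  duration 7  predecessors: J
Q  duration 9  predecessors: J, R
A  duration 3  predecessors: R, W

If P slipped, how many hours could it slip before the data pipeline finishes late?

2

The longest chain is R→J→Q = 7+12+9 = 28; overall finish 28 hours.
Longest path through P: 26 hours (earliest finish 26, latest finish 28).
So P can slip 28 − 26 = 2 hours.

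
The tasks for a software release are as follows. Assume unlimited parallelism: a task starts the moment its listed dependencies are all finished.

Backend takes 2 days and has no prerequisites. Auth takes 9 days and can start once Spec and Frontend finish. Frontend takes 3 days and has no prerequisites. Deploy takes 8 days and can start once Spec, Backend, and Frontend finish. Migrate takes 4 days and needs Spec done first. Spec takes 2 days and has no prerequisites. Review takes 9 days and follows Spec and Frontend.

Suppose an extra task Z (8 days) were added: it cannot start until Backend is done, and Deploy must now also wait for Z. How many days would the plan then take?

Originally the plan takes 12 days.
With Z inserted, Deploy now waits for max(Spec, Backend, Frontend, Z).
New critical path: Backend→Z→Deploy = 2+8+8 = 18 ⇒ 18 days.

18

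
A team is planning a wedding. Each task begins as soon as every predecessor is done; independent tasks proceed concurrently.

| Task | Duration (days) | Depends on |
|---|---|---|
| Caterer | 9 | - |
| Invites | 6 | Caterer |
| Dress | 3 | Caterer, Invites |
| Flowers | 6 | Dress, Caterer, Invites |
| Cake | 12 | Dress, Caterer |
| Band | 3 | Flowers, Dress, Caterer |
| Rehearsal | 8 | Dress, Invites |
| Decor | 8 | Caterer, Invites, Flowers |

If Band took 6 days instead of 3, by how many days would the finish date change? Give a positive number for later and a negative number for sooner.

0

The binding path is Caterer→Invites→Dress→Flowers→Decor = 9+6+3+6+8 = 32; finish at 32 days.
Band has 5 days of float (longest path through it is 27).
That remains the longest chain; total 32 days.
Change in finish: 32 − 32 = +0 days.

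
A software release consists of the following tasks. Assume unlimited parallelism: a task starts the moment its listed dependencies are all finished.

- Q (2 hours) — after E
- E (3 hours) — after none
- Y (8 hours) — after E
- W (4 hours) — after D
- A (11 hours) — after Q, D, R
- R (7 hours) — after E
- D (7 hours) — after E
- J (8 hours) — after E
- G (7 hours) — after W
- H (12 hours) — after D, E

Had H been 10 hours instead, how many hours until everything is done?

Actual critical path: E→D→H = 3+7+12 = 22 ⇒ 22 hours.
H lies on that path, so at 10 hours the path becomes 20 hours.
New critical path: E→D→A = 3+7+11 = 21 ⇒ 21 hours.

21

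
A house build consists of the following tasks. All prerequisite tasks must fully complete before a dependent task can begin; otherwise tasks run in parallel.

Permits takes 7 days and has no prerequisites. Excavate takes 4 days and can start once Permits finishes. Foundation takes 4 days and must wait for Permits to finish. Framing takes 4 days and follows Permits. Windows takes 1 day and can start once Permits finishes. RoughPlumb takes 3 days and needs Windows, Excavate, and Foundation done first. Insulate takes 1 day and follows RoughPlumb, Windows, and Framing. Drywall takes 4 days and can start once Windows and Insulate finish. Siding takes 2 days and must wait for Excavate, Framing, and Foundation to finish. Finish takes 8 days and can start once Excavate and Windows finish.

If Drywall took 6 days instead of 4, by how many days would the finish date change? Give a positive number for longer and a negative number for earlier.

2

Baseline: Permits→Excavate→RoughPlumb→Insulate→Drywall = 7+4+3+1+4 = 19 → 19 days.
Drywall lies on that path, so at 6 days the path becomes 21 days.
No other chain overtakes it, so the finish is 21 days.
Change in finish: 21 − 19 = +2 days.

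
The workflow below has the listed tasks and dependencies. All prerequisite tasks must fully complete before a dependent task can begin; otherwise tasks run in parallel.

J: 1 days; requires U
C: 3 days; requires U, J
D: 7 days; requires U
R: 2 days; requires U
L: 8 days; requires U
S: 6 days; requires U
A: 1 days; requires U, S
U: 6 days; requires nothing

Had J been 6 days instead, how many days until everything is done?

As given, the longest chain is U→L = 6+8 = 14, so the finish is 14 days.
The longest path through J is only 10 days, so J has float 4.
New critical path: U→J→C = 6+6+3 = 15 ⇒ 15 days.

15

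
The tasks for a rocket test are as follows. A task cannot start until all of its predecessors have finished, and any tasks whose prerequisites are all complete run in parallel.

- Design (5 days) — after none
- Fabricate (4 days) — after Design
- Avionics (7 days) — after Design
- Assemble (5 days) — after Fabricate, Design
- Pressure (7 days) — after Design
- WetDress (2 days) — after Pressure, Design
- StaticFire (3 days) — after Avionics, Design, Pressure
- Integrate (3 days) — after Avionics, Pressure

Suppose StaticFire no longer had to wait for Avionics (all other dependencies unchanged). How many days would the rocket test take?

Original critical path: Design→Avionics→StaticFire = 5+7+3 = 15 ⇒ 15 days.
Dropping Avionics→StaticFire doesn't change StaticFire's earliest start (12); another predecessor still binds.
After: Design→Avionics→Integrate = 5+7+3 = 15 → 15 days.

15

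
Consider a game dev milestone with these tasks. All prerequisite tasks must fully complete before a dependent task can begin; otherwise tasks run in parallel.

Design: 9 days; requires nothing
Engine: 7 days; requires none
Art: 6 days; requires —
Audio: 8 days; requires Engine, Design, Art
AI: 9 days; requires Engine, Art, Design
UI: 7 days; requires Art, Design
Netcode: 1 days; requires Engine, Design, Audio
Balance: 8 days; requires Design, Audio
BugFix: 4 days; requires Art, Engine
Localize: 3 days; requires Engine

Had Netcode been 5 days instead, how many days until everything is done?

Actual critical path: Design→Audio→Balance = 9+8+8 = 25 ⇒ 25 days.
Netcode is off the critical path — its longest chain is 18 days, giving 7 of slack.
The critical path is still Design→Audio→Balance; finish is now 25 days.

25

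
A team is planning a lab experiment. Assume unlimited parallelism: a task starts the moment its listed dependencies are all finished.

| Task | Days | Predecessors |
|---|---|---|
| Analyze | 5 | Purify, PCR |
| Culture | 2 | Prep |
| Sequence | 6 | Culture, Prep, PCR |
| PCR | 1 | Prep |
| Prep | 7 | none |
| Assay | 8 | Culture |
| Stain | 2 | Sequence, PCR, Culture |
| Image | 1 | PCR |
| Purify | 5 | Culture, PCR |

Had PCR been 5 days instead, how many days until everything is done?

22

Baseline: Prep→Culture→Purify→Analyze = 7+2+5+5 = 19 → 19 days.
PCR has 1 day of float (longest path through it is 18).
Now Prep→PCR→Purify→Analyze = 7+5+5+5 = 22 is longest, so the finish becomes 22 days.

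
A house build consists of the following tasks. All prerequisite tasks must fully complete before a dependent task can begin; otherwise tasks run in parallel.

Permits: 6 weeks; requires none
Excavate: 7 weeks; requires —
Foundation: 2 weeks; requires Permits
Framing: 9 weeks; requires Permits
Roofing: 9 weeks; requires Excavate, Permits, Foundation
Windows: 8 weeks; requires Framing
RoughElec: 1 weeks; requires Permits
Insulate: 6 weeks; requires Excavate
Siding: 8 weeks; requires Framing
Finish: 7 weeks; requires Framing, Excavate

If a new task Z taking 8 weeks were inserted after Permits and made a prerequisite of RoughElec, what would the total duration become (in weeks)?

Originally the job takes 23 weeks.
With Z inserted, RoughElec now waits for max(Permits, Z).
New critical path: Permits→Framing→Windows = 6+9+8 = 23 ⇒ 23 weeks.

23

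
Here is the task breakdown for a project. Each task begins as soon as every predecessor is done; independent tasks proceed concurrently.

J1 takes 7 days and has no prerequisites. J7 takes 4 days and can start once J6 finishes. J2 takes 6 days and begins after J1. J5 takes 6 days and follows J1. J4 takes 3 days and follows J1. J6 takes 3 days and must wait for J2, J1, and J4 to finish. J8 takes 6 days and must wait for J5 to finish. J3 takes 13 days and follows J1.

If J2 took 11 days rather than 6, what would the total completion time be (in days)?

The binding path is J1→J2→J6→J7 = 7+6+3+4 = 20; finish at 20 days.
Since J2 is critical, the +5 change carries straight to that chain (now 25 days).
That remains the longest chain; total 25 days.

25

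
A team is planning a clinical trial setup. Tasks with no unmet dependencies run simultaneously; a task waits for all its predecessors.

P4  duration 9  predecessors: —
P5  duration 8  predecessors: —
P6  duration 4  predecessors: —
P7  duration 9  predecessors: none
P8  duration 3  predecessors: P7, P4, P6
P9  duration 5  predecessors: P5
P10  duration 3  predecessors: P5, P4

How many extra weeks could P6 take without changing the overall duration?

The longest chain is P5→P9 = 8+5 = 13; overall finish 13 weeks.
The longest chain containing P6 totals 7 weeks.
Slack of P6 = 6 − 0 = 6 weeks.

6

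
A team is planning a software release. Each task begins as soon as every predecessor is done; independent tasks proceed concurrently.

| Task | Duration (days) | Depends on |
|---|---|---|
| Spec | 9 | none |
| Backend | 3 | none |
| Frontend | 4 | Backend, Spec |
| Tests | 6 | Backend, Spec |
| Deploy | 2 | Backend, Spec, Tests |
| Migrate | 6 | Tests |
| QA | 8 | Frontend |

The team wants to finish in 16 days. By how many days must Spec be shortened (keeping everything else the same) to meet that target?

Current finish: 21 days; target: 16.
Spec is on every critical path, so each day cut from Spec cuts the finish by one (this holds down to a finish of 15).
Need 21 − 16 = 5 days off Spec → Spec becomes 4 days, finish becomes 16.

5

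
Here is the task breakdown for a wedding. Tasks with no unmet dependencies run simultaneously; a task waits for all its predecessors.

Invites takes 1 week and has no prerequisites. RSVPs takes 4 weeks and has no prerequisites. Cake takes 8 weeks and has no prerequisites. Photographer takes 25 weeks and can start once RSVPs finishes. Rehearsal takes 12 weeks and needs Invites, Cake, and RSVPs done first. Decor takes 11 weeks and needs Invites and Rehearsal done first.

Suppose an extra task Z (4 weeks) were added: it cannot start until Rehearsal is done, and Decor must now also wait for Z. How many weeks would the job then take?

35

Originally the job takes 31 weeks.
With Z inserted, Decor now waits for max(Invites, Rehearsal, Z).
New critical path: Cake→Rehearsal→Z→Decor = 8+12+4+11 = 35 ⇒ 35 weeks.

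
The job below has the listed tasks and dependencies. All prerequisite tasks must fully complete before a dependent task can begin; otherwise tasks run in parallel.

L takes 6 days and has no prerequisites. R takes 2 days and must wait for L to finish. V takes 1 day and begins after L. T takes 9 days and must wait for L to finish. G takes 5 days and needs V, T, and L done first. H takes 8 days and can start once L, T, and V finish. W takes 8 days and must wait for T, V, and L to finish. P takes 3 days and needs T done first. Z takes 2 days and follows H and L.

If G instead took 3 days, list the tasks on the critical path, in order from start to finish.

Critical path before the change: L→T→H→Z = 6+9+8+2 = 25 giving 25 days.
G has 5 days of float (longest path through it is 20).
That remains the longest chain; total 25 days.

L, T, H, Z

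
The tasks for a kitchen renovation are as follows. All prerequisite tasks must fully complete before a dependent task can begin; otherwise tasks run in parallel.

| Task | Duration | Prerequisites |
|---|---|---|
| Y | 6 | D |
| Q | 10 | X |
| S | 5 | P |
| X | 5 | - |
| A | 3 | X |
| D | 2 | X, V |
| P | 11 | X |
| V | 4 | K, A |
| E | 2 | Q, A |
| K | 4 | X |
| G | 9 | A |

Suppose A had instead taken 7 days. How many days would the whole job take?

24

Baseline: X→K→V→D→Y = 5+4+4+2+6 = 21 → 21 days.
A is off the critical path — its longest chain is 20 days, giving 1 of slack.
Now X→A→V→D→Y = 5+7+4+2+6 = 24 is longest, so the finish becomes 24 days.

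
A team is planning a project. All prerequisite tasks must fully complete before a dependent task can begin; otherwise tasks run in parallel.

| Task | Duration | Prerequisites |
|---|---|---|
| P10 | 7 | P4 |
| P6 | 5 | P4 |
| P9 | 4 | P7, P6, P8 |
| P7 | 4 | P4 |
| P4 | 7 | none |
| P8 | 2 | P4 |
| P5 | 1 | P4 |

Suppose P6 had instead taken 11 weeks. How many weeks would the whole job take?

22

The binding path is P4→P6→P9 = 7+5+4 = 16; finish at 16 weeks.
P6 is on the critical path; changing it to 11 makes that path 22 weeks.
The critical path is still P4→P6→P9; finish is now 22 weeks.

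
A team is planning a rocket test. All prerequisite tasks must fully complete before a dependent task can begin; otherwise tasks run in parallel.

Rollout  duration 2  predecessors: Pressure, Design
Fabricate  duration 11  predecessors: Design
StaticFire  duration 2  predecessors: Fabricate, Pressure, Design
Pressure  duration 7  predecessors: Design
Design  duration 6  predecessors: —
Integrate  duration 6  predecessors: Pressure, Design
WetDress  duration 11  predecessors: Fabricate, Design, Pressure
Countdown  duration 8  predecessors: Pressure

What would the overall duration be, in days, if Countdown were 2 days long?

As given, the longest chain is Design→Fabricate→WetDress = 6+11+11 = 28, so the finish is 28 days.
Countdown is off the critical path — its longest chain is 21 days, giving 7 of slack.
No other chain overtakes it, so the finish is 28 days.

28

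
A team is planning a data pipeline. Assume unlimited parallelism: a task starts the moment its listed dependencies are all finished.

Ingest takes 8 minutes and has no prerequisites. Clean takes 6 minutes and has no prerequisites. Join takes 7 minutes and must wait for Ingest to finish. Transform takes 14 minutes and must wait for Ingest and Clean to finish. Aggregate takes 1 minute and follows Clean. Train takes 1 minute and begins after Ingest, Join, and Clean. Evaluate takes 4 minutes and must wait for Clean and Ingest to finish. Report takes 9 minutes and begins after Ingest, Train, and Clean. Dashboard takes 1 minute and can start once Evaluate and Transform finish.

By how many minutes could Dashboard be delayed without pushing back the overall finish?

Critical path: Ingest→Join→Train→Report = 8+7+1+9 = 25, so the finish is 25 minutes.
Dashboard finishes as early as 23 and must finish by 25.
So Dashboard can slip 25 − 23 = 2 minutes.

2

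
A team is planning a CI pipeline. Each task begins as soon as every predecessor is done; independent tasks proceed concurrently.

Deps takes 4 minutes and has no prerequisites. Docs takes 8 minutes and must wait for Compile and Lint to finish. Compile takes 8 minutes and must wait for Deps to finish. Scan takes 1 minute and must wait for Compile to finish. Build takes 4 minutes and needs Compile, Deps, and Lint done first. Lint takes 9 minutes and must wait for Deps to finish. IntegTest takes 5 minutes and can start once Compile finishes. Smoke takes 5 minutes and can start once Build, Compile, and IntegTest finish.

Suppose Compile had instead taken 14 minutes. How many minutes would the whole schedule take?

Baseline: Deps→Compile→IntegTest→Smoke = 4+8+5+5 = 22 → 22 minutes.
Compile is on the critical path; changing it to 14 makes that path 28 minutes.
That remains the longest chain; total 28 minutes.

28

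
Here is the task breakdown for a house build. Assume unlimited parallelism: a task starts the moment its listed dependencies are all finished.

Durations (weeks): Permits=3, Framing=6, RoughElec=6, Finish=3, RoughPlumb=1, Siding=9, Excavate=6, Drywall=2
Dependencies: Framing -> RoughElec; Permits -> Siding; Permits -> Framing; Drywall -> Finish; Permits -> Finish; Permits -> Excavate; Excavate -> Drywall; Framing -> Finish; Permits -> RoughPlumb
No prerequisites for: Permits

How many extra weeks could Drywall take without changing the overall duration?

Critical path: Permits→Framing→RoughElec = 3+6+6 = 15, so the finish is 15 weeks.
Drywall finishes as early as 11 and must finish by 12.
Slack of Drywall = 10 − 9 = 1 week.

1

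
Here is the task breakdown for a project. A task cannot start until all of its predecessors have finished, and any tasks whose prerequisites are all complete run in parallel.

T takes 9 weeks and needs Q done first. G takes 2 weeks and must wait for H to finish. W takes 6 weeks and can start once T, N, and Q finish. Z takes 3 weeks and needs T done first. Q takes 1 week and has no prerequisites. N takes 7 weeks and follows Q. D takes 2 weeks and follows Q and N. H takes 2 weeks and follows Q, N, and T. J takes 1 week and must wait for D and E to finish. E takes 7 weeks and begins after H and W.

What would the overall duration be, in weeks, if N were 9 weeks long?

Actual critical path: Q→T→W→E→J = 1+9+6+7+1 = 24 ⇒ 24 weeks.
The longest path through N is only 22 weeks, so N has float 2.
Now Q→N→W→E→J = 1+9+6+7+1 = 24 is longest, so the finish becomes 24 weeks.

24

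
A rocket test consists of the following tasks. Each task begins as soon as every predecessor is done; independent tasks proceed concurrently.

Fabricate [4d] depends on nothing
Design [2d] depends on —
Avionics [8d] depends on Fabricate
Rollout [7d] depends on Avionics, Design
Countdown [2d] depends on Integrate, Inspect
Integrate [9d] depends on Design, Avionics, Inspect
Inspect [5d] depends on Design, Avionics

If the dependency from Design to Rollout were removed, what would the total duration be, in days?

Before: longest chain Fabricate→Avionics→Inspect→Integrate→Countdown = 4+8+5+9+2 = 28, finish 28.
Dropping Design→Rollout doesn't change Rollout's earliest start (12); another predecessor still binds.
After: Fabricate→Avionics→Inspect→Integrate→Countdown = 4+8+5+9+2 = 28 → 28 days.

28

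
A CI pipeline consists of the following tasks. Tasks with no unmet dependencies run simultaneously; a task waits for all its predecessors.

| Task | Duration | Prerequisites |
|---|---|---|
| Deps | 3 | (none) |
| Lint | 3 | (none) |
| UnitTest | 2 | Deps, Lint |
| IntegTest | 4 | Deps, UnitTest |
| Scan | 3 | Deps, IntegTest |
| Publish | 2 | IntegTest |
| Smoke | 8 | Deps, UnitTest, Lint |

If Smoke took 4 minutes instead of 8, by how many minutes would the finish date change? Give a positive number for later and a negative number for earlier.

-1

Critical path before the change: Deps→UnitTest→Smoke = 3+2+8 = 13 giving 13 minutes.
Smoke is on the critical path; changing it to 4 makes that path 9 minutes.
New critical path: Deps→UnitTest→IntegTest→Scan = 3+2+4+3 = 12 ⇒ 12 minutes.
Change in finish: 12 − 13 = -1 minutes.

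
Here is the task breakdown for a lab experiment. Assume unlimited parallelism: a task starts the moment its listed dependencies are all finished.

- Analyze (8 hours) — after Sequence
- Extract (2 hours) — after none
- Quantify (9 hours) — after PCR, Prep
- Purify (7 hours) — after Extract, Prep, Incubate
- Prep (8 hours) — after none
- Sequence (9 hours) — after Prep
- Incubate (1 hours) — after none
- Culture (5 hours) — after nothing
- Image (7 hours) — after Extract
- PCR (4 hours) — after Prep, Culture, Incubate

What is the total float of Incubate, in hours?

Prep→Sequence→Analyze = 8+9+8 = 25 sets the makespan at 25 hours.
Longest path through Incubate: 14 hours (earliest finish 1, latest finish 12).
Float = 25 − 14 = 11.

11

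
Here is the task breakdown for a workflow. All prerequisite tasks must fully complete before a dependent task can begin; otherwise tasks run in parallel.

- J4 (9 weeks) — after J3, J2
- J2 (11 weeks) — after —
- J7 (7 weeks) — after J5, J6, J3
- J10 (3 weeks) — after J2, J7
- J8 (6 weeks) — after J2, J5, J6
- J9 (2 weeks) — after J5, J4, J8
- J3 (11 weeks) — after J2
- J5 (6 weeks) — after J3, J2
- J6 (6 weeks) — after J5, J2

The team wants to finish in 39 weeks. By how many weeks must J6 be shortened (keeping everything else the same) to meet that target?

Current finish: 44 weeks; target: 39.
J6 is on every critical path, so each week cut from J6 cuts the finish by one (this holds down to a finish of 39).
Need 44 − 39 = 5 weeks off J6 → J6 becomes 1 week, finish becomes 39.

5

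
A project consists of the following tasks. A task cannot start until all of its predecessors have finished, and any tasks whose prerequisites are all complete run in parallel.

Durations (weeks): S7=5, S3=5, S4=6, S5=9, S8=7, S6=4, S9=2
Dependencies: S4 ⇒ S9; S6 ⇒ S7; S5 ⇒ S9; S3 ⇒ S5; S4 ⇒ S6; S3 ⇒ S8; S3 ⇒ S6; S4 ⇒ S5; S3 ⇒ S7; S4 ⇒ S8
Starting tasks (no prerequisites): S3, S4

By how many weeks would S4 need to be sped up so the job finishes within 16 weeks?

Current finish: 17 weeks; target: 16.
S4 is on every critical path, so each week cut from S4 cuts the finish by one (this holds down to a finish of 16).
Need 17 − 16 = 1 week off S4 → S4 becomes 5 weeks, finish becomes 16.

1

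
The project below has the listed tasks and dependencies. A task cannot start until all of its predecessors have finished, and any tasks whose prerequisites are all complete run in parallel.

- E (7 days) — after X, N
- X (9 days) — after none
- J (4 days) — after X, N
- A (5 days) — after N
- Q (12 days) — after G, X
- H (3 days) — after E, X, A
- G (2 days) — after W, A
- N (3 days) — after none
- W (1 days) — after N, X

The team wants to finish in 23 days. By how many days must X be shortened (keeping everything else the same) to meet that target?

1

Current finish: 24 days; target: 23.
X is on every critical path, so each day cut from X cuts the finish by one (this holds down to a finish of 22).
Need 24 − 23 = 1 day off X → X becomes 8 days, finish becomes 23.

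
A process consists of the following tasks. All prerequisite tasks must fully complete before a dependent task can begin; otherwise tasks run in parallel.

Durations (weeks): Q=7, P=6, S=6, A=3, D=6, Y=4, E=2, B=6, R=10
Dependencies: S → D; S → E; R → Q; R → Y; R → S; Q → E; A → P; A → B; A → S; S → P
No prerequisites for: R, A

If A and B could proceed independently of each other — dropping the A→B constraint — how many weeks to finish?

22

With the dependency in place, R→S→P = 10+6+6 = 22 sets the finish at 22 weeks.
Without A→B, B's earliest start moves from 3 to 0.
New critical path: R→S→P = 10+6+6 = 22 ⇒ 22 weeks.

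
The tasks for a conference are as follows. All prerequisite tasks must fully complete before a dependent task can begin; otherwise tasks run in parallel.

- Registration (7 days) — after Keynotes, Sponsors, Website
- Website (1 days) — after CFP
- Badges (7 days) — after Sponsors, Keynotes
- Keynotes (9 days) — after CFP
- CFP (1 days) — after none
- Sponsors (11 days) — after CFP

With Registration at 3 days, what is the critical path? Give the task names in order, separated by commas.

As given, the longest chain is CFP→Sponsors→Registration = 1+11+7 = 19, so the finish is 19 days.
Registration lies on that path, so at 3 days the path becomes 15 days.
The binding chain switches to CFP→Sponsors→Badges = 1+11+7 = 19; finish 19 days.

CFP, Sponsors, Badges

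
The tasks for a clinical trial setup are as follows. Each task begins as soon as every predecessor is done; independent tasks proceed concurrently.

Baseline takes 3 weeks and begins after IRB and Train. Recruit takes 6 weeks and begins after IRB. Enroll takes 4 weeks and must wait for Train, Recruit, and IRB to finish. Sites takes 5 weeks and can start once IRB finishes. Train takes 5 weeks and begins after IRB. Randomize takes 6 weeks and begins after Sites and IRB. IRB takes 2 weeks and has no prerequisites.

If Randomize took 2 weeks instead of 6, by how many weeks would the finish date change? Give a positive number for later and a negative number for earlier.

-1

The binding path is IRB→Sites→Randomize = 2+5+6 = 13; finish at 13 weeks.
Since Randomize is critical, the -4 change carries straight to that chain (now 9 weeks).
New critical path: IRB→Recruit→Enroll = 2+6+4 = 12 ⇒ 12 weeks.
Change in finish: 12 − 13 = -1 weeks.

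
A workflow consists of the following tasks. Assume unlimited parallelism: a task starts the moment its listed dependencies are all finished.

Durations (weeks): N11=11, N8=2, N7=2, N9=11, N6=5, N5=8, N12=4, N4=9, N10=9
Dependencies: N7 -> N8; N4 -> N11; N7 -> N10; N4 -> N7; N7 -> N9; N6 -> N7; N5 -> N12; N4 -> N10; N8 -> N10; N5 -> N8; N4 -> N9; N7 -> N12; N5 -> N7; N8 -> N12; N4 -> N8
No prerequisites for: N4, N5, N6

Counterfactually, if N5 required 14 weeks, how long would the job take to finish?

Baseline: N4→N7→N8→N10 = 9+2+2+9 = 22 → 22 weeks.
The longest path through N5 is only 21 weeks, so N5 has float 1.
Now N5→N7→N8→N10 = 14+2+2+9 = 27 is longest, so the finish becomes 27 weeks.

27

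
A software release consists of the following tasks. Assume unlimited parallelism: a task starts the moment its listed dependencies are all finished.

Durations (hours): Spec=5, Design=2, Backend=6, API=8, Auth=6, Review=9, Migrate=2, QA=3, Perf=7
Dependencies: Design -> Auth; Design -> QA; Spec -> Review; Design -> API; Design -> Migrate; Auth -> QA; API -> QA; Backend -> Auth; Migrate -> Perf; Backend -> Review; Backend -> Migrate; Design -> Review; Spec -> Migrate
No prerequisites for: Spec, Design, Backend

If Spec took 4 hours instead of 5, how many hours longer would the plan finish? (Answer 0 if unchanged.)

0

As given, the longest chain is Backend→Auth→QA = 6+6+3 = 15, so the finish is 15 hours.
The longest path through Spec is only 14 hours, so Spec has float 1.
The critical path is still Backend→Auth→QA; finish is now 15 hours.
Change in finish: 15 − 15 = +0 hours.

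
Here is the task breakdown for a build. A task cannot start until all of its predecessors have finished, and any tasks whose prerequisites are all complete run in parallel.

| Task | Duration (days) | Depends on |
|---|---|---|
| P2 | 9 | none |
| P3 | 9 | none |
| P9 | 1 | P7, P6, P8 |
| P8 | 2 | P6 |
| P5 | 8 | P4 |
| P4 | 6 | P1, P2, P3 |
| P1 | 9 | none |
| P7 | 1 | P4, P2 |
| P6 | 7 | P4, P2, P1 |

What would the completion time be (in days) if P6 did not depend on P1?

Before: longest chain P1→P4→P6→P8→P9 = 9+6+7+2+1 = 25, finish 25.
Dropping P1→P6 doesn't change P6's earliest start (15); another predecessor still binds.
The longest chain is now P1→P4→P6→P8→P9 = 9+6+7+2+1 = 25, so the build takes 25 days.

25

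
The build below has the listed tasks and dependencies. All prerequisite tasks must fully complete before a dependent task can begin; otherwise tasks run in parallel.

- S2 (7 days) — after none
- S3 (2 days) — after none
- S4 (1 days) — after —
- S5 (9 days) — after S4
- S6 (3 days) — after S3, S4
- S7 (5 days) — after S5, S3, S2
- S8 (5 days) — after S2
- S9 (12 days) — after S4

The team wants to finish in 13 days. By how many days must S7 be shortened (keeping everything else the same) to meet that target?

Current finish: 15 days; target: 13.
S7 is on every critical path, so each day cut from S7 cuts the finish by one (this holds down to a finish of 13).
Need 15 − 13 = 2 days off S7 → S7 becomes 3 days, finish becomes 13.

2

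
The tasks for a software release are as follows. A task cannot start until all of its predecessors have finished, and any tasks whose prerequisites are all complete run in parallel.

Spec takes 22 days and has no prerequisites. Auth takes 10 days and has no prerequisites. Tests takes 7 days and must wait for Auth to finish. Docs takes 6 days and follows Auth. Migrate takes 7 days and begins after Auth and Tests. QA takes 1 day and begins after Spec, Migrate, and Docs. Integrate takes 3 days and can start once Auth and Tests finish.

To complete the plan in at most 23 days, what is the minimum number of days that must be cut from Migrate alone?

2

Current finish: 25 days; target: 23.
Migrate is on every critical path, so each day cut from Migrate cuts the finish by one (this holds down to a finish of 23).
Need 25 − 23 = 2 days off Migrate → Migrate becomes 5 days, finish becomes 23.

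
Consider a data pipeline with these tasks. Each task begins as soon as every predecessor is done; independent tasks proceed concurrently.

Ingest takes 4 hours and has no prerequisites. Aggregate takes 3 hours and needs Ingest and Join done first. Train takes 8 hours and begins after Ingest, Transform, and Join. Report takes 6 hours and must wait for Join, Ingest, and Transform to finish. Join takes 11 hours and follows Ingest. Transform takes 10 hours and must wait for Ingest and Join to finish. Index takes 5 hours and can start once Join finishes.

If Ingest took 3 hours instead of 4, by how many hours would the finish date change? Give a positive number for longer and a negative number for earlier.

-1

Actual critical path: Ingest→Join→Transform→Train = 4+11+10+8 = 33 ⇒ 33 hours.
Since Ingest is critical, the -1 change carries straight to that chain (now 32 hours).
The critical path is still Ingest→Join→Transform→Train; finish is now 32 hours.
Change in finish: 32 − 33 = -1 hours.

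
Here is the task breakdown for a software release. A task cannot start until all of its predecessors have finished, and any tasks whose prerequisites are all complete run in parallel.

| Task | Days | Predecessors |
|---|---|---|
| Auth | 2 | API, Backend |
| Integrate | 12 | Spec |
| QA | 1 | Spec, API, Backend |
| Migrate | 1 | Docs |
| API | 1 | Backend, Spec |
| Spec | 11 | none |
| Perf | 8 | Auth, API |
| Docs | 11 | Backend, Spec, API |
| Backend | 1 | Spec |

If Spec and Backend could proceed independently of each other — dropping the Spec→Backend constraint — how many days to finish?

With the dependency in place, Spec→Backend→API→Docs→Migrate = 11+1+1+11+1 = 25 sets the finish at 25 days.
Without Spec→Backend, Backend's earliest start moves from 11 to 0.
New critical path: Spec→API→Docs→Migrate = 11+1+11+1 = 24 ⇒ 24 days.

24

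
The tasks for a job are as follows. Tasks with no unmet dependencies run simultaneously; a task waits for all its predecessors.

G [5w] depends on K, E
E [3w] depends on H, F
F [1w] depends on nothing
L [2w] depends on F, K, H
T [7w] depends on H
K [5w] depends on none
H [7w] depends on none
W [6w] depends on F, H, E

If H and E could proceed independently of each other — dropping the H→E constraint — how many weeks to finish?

14

With the dependency in place, H→E→W = 7+3+6 = 16 sets the finish at 16 weeks.
Without H→E, E's earliest start moves from 7 to 1.
The longest chain is now H→T = 7+7 = 14, so the job takes 14 weeks.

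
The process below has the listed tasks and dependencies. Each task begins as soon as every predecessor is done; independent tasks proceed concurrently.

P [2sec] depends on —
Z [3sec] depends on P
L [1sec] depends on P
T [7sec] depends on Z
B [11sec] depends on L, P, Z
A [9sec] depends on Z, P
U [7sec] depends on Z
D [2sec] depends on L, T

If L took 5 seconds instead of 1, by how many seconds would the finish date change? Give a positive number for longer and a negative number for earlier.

2

Critical path before the change: P→Z→B = 2+3+11 = 16 giving 16 seconds.
L is off the critical path — its longest chain is 14 seconds, giving 2 of slack.
New critical path: P→L→B = 2+5+11 = 18 ⇒ 18 seconds.
Change in finish: 18 − 16 = +2 seconds.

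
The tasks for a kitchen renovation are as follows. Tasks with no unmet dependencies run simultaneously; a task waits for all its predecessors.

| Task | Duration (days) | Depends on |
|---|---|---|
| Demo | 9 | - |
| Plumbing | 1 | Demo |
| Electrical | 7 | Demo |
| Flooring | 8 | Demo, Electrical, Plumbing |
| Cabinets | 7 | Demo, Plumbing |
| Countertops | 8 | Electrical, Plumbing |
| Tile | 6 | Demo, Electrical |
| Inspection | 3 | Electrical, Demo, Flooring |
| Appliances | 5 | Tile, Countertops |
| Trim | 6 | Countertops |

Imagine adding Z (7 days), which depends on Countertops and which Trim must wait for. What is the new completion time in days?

Originally the plan takes 30 days.
With Z inserted, Trim now waits for max(Countertops, Z).
New critical path: Demo→Electrical→Countertops→Z→Trim = 9+7+8+7+6 = 37 ⇒ 37 days.

37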